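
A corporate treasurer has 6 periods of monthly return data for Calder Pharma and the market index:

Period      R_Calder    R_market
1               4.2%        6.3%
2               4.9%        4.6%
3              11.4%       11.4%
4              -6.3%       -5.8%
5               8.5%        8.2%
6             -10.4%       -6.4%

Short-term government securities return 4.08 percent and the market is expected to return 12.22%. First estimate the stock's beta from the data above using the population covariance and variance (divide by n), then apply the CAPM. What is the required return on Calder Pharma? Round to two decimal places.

13.32%

Mean R_i = (4.2 + 4.9 + 11.4 − 6.3 + 8.5 − 10.4) / 6 = 2.0500%
Mean R_m = (6.3 + 4.6 + 11.4 − 5.8 + 8.2 − 6.4) / 6 = 3.0500%
Σ(R_i − R̄_i)(R_m − R̄_m) = 314.2450  ⇒  Cov = 314.2450 / 6 = 52.3742
Σ(R_m − R̄_m)² = 276.8350  ⇒  Var(R_m) = 276.8350 / 6 = 46.1392
β = Cov / Var(R_m) = 52.3742 / 46.1392 = 1.1351
MRP = 12.22% − 4.08% = 8.14%
E(R) = R_f + β × MRP = 4.08% + 1.1351 × 8.14% = 13.32%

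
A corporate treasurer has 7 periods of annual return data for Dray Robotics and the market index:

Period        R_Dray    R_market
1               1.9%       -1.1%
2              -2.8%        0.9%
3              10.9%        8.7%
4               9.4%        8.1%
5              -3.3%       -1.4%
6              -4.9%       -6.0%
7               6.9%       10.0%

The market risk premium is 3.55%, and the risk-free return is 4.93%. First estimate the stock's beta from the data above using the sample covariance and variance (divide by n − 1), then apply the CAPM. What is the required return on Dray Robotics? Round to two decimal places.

Mean R_i = (1.9 − 2.8 + 10.9 + 9.4 − 3.3 − 4.9 + 6.9) / 7 = 2.5857%
Mean R_m = (-1.1 + 0.9 + 8.7 + 8.1 − 1.4 − 6.0 + 10.0) / 7 = 2.7429%
Σ(R_i − R̄_i)(R_m − R̄_m) = 219.7343  ⇒  Cov = 219.7343 / 6 = 36.6224
Σ(R_m − R̄_m)² = 228.6171  ⇒  Var(R_m) = 228.6171 / 6 = 38.1029
β = Cov / Var(R_m) = 36.6224 / 38.1029 = 0.9611
E(R) = R_f + β × MRP = 4.93% + 0.9611 × 3.55% = 8.34%

8.34%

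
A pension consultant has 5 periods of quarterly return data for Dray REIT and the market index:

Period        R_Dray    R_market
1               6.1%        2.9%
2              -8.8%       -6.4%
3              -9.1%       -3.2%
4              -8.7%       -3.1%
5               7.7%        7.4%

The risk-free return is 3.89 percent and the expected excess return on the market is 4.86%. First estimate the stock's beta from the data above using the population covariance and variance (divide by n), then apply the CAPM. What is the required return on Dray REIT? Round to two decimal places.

11.05%

Mean R_i = (6.1 − 8.8 − 9.1 − 8.7 + 7.7) / 5 = -2.5600%
Mean R_m = (2.9 − 6.4 − 3.2 − 3.1 + 7.4) / 5 = -0.4800%
Σ(R_i − R̄_i)(R_m − R̄_m) = 180.9360  ⇒  Cov = 180.9360 / 5 = 36.1872
Σ(R_m − R̄_m)² = 122.8280  ⇒  Var(R_m) = 122.8280 / 5 = 24.5656
β = Cov / Var(R_m) = 36.1872 / 24.5656 = 1.4731
E(R) = R_f + β × MRP = 3.89% + 1.4731 × 4.86% = 11.05%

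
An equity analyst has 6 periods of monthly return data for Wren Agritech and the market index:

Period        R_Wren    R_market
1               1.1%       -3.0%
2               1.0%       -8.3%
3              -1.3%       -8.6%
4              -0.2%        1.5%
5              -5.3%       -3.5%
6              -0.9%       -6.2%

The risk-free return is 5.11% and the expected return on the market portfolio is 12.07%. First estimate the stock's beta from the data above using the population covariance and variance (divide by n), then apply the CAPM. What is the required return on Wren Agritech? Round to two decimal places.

Mean R_i = (1.1 + 1.0 − 1.3 − 0.2 − 5.3 − 0.9) / 6 = -0.9333%
Mean R_m = (-3.0 − 8.3 − 8.6 + 1.5 − 3.5 − 6.2) / 6 = -4.6833%
Σ(R_i − R̄_i)(R_m − R̄_m) = -2.8167  ⇒  Cov = -2.8167 / 6 = -0.4695
Σ(R_m − R̄_m)² = 73.1883  ⇒  Var(R_m) = 73.1883 / 6 = 12.1981
β = Cov / Var(R_m) = -0.4695 / 12.1981 = -0.0385
MRP = 12.07% − 5.11% = 6.96%
E(R) = R_f + β × MRP = 5.11% + -0.0385 × 6.96% = 4.84%

4.84%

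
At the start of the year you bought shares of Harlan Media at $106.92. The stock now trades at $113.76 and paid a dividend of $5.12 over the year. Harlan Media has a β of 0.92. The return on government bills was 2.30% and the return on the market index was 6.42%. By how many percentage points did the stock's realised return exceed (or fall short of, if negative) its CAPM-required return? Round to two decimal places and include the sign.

Realised HPR = (P1 + D1 − P0) / P0 = (113.76 + 5.12 − 106.92) / 106.92 = 11.96 / 106.92 = 11.1859%
MRP = 6.42% − 2.30% = 4.12%
CAPM required = R_f + β·MRP = 2.30% + 0.92 × 4.12% = 6.0904%
α = realised − required = 11.1859% − 6.0904% = +5.10%

+5.10%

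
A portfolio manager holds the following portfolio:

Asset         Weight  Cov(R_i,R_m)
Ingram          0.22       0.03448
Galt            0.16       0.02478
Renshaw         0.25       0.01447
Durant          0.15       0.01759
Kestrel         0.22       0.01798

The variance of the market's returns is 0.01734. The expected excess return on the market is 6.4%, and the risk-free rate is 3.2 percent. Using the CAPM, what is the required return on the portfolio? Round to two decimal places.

β_Ingram = 0.03448 / 0.01734 = 1.9885
β_Galt = 0.02478 / 0.01734 = 1.4291
β_Renshaw = 0.01447 / 0.01734 = 0.8345
β_Durant = 0.01759 / 0.01734 = 1.0144
β_Kestrel = 0.01798 / 0.01734 = 1.0369
β_P = Σ w_i β_i = 0.22×1.9885 + 0.16×1.4291 + 0.25×0.8345 + 0.15×1.0144 + 0.22×1.0369 = 1.2550
E(R_P) = R_f + β_P × MRP = 3.2% + 1.2550 × 6.4% = 11.23%

11.23%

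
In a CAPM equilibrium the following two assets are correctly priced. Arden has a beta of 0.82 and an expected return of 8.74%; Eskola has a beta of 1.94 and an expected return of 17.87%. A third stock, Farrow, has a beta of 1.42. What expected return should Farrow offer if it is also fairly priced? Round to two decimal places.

13.63%

MRP (SML slope) = (17.87% − 8.74%) / (1.94 − 0.82) = 9.13% / 1.12 = 8.1518%
R_f (intercept) = 8.74% − 0.82 × 8.1518% = 2.0555%
E(R_Farrow) = R_f + β × MRP = 2.0555% + 1.42 × 8.1518% = 13.63%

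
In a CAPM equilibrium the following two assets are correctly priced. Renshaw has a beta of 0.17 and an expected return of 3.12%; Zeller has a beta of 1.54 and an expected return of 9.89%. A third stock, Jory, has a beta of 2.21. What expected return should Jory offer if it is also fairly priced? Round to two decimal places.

13.20%

MRP (SML slope) = (9.89% − 3.12%) / (1.54 − 0.17) = 6.77% / 1.37 = 4.9416%
R_f (intercept) = 3.12% − 0.17 × 4.9416% = 2.2799%
E(R_Jory) = R_f + β × MRP = 2.2799% + 2.21 × 4.9416% = 13.20%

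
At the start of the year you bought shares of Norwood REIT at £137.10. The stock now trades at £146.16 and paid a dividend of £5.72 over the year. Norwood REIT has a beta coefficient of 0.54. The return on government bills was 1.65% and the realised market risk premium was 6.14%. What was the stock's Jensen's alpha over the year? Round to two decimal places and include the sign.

Realised HPR = (P1 + D1 − P0) / P0 = (146.16 + 5.72 − 137.10) / 137.10 = 14.78 / 137.10 = 10.7805%
CAPM required = R_f + β·MRP = 1.65% + 0.54 × 6.14% = 4.9656%
α = realised − required = 10.7805% − 4.9656% = +5.81%

+5.81%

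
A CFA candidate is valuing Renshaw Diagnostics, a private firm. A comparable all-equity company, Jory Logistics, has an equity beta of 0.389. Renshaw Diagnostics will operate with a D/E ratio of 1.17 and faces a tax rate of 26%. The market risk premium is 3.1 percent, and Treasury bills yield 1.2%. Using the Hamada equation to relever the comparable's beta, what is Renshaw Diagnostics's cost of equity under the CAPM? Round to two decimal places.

β_L = β_U × [1 + (1 − t)(D/E)] = 0.389 × [1 + (1 − 0.26) × 1.17]
    = 0.389 × [1 + 0.74 × 1.17] = 0.389 × 1.8658 = 0.7258
E(R) = R_f + β_L × MRP = 1.2% + 0.7258 × 3.1% = 3.45%

3.45%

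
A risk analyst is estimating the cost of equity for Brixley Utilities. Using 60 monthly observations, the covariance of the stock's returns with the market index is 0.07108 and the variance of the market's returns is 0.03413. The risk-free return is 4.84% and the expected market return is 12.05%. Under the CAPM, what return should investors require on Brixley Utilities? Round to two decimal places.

β = Cov(R_i, R_m) / Var(R_m) = 0.07108 / 0.03413 = 2.0826
MRP = 12.05% − 4.84% = 7.21%
E(R) = R_f + β × MRP = 4.84% + 2.0826 × 7.21% = 19.86%

19.86%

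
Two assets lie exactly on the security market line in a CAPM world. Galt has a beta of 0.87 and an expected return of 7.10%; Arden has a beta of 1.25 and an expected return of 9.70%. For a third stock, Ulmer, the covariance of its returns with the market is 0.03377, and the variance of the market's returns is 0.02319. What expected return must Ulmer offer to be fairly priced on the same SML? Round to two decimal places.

11.11%

MRP = (9.70% − 7.10%) / (1.25 − 0.87) = 6.8421%
R_f = 7.10% − 0.87 × 6.8421% = 1.1474%
β_Ulmer = Cov / Var(R_m) = 0.03377 / 0.02319 = 1.4562
E(R_Ulmer) = R_f + β × MRP = 1.1474% + 1.4562 × 6.8421% = 11.11%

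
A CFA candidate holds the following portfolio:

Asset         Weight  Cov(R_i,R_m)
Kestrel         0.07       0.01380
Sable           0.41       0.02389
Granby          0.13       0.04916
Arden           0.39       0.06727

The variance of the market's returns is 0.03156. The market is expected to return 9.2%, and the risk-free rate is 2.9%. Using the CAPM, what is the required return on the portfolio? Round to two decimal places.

11.56%

β_Kestrel = 0.01380 / 0.03156 = 0.4373
β_Sable = 0.02389 / 0.03156 = 0.7570
β_Granby = 0.04916 / 0.03156 = 1.5577
β_Arden = 0.06727 / 0.03156 = 2.1315
β_P = Σ w_i β_i = 0.07×0.4373 + 0.41×0.7570 + 0.13×1.5577 + 0.39×2.1315 = 1.3748
MRP = 9.2% − 2.9% = 6.30%
E(R_P) = R_f + β_P × MRP = 2.9% + 1.3748 × 6.3% = 11.56%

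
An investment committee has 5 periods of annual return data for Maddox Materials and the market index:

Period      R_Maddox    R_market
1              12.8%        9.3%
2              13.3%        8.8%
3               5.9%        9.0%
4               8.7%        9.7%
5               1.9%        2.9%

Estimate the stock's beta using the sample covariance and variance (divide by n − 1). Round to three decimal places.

1.268

Mean R_i = (12.8 + 13.3 + 5.9 + 8.7 + 1.9) / 5 = 8.5200%
Mean R_m = (9.3 + 8.8 + 9.0 + 9.7 + 2.9) / 5 = 7.9400%
Σ(R_i − R̄_i)(R_m − R̄_m) = 40.8360  ⇒  Cov = 40.8360 / 4 = 10.2090
Σ(R_m − R̄_m)² = 32.2120  ⇒  Var(R_m) = 32.2120 / 4 = 8.0530
β = Cov / Var(R_m) = 10.2090 / 8.0530 = 1.2677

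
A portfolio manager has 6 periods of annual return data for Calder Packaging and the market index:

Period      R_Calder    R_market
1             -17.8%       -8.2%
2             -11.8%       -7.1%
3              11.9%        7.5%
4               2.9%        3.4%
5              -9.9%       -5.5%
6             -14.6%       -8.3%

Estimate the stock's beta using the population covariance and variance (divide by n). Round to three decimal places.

1.680

Mean R_i = (-17.8 − 11.8 + 11.9 + 2.9 − 9.9 − 14.6) / 6 = -6.5500%
Mean R_m = (-8.2 − 7.1 + 7.5 + 3.4 − 5.5 − 8.3) / 6 = -3.0333%
Σ(R_i − R̄_i)(R_m − R̄_m) = 385.2700  ⇒  Cov = 385.2700 / 6 = 64.2117
Σ(R_m − R̄_m)² = 229.3933  ⇒  Var(R_m) = 229.3933 / 6 = 38.2322
β = Cov / Var(R_m) = 64.2117 / 38.2322 = 1.6795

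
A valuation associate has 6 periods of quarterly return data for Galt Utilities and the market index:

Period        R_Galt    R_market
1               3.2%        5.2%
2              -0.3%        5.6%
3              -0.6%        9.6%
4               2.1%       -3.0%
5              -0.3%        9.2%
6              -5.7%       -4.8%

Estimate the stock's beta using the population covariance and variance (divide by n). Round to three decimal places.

0.177

Mean R_i = (3.2 − 0.3 − 0.6 + 2.1 − 0.3 − 5.7) / 6 = -0.2667%
Mean R_m = (5.2 + 5.6 + 9.6 − 3.0 + 9.2 − 4.8) / 6 = 3.6333%
Σ(R_i − R̄_i)(R_m − R̄_m) = 33.3133  ⇒  Cov = 33.3133 / 6 = 5.5522
Σ(R_m − R̄_m)² = 188.0333  ⇒  Var(R_m) = 188.0333 / 6 = 31.3389
β = Cov / Var(R_m) = 5.5522 / 31.3389 = 0.1772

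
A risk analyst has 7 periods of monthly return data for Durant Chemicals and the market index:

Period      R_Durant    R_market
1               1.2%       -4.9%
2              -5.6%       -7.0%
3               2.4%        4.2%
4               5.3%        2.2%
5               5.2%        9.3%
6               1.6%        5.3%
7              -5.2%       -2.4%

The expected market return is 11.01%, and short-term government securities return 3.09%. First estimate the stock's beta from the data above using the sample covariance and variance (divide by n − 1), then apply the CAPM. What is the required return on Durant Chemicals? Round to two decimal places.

7.62%

Mean R_i = (1.2 − 5.6 + 2.4 + 5.3 + 5.2 + 1.6 − 5.2) / 7 = 0.7000%
Mean R_m = (-4.9 − 7.0 + 4.2 + 2.2 + 9.3 + 5.3 − 2.4) / 7 = 0.9571%
Σ(R_i − R̄_i)(R_m − R̄_m) = 119.6900  ⇒  Cov = 119.6900 / 6 = 19.9483
Σ(R_m − R̄_m)² = 209.4171  ⇒  Var(R_m) = 209.4171 / 6 = 34.9029
β = Cov / Var(R_m) = 19.9483 / 34.9029 = 0.5715
MRP = 11.01% − 3.09% = 7.92%
E(R) = R_f + β × MRP = 3.09% + 0.5715 × 7.92% = 7.62%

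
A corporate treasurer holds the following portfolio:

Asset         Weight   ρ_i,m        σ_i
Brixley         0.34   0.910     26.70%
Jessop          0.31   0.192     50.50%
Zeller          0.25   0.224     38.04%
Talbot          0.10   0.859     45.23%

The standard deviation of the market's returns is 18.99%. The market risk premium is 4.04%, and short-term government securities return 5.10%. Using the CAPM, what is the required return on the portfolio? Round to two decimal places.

β_Brixley = 0.910 × 26.70% / 18.99% = 1.2795
β_Jessop = 0.192 × 50.50% / 18.99% = 0.5106
β_Zeller = 0.224 × 38.04% / 18.99% = 0.4487
β_Talbot = 0.859 × 45.23% / 18.99% = 2.0459
β_P = Σ w_i β_i = 0.34×1.2795 + 0.31×0.5106 + 0.25×0.4487 + 0.10×2.0459 = 0.9101
E(R_P) = R_f + β_P × MRP = 5.10% + 0.9101 × 4.04% = 8.78%

8.78%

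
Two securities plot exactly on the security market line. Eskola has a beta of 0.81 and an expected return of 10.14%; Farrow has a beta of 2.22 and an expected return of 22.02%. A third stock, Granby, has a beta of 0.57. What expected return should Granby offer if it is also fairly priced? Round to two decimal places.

MRP (SML slope) = (22.02% − 10.14%) / (2.22 − 0.81) = 11.88% / 1.41 = 8.4255%
R_f (intercept) = 10.14% − 0.81 × 8.4255% = 3.3153%
E(R_Granby) = R_f + β × MRP = 3.3153% + 0.57 × 8.4255% = 8.12%

8.12%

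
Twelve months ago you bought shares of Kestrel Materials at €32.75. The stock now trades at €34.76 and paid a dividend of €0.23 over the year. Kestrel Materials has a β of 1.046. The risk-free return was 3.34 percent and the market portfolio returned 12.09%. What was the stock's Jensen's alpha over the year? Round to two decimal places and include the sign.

Realised HPR = (P1 + D1 − P0) / P0 = (34.76 + 0.23 − 32.75) / 32.75 = 2.24 / 32.75 = 6.8397%
MRP = 12.09% − 3.34% = 8.75%
CAPM required = R_f + β·MRP = 3.34% + 1.046 × 8.75% = 12.49250%
α = realised − required = 6.8397% − 12.49250% = -5.65%

-5.65%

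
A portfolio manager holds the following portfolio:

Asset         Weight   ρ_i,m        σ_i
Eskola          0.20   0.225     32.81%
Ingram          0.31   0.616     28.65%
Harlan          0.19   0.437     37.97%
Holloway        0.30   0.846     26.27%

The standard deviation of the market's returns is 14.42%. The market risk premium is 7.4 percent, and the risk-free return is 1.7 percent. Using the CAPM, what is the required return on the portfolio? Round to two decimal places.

10.30%

β_Eskola = 0.225 × 32.81% / 14.42% = 0.5119
β_Ingram = 0.616 × 28.65% / 14.42% = 1.2239
β_Harlan = 0.437 × 37.97% / 14.42% = 1.1507
β_Holloway = 0.846 × 26.27% / 14.42% = 1.5412
β_P = Σ w_i β_i = 0.20×0.5119 + 0.31×1.2239 + 0.19×1.1507 + 0.30×1.5412 = 1.1628
E(R_P) = R_f + β_P × MRP = 1.7% + 1.1628 × 7.4% = 10.30%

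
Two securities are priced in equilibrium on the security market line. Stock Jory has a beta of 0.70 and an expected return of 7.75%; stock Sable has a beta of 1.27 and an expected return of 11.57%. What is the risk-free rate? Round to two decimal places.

Both satisfy E(R) = R_f + β·MRP, so the slope of the SML is
MRP = (11.57% − 7.75%) / (1.27 − 0.70) = 3.82% / 0.57 = 6.7018%
R_f = E(R_Jory) − β_Jory·MRP = 7.75% − 0.70 × 6.7018% = 3.0587%

3.06%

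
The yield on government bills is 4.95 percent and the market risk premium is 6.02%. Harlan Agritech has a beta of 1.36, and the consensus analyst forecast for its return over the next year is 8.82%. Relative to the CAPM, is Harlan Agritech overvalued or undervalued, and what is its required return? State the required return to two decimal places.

Overvalued; required return 13.14%

Required return = R_f + β·MRP = 4.95% + 1.36 × 6.02% = 13.14%
Forecast 8.82% < required 13.14% → the stock plots below the SML → overvalued.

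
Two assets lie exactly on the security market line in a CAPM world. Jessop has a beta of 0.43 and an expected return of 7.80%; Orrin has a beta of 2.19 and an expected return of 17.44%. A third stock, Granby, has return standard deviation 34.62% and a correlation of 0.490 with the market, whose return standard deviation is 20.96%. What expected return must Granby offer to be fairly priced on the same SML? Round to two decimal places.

9.88%

MRP = (17.44% − 7.80%) / (2.19 − 0.43) = 5.4773%
R_f = 7.80% − 0.43 × 5.4773% = 5.4448%
β_Granby = ρ·σ_i/σ_m = 0.490 × 34.62 / 20.96 = 0.8093
E(R_Granby) = R_f + β × MRP = 5.4448% + 0.8093 × 5.4773% = 9.88%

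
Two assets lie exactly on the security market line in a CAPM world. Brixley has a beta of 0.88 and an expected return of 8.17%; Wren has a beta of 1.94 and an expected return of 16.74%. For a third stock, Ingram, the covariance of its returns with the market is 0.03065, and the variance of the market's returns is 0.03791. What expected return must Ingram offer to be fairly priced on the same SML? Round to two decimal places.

7.59%

MRP = (16.74% − 8.17%) / (1.94 − 0.88) = 8.0849%
R_f = 8.17% − 0.88 × 8.0849% = 1.0553%
β_Ingram = Cov / Var(R_m) = 0.03065 / 0.03791 = 0.8085
E(R_Ingram) = R_f + β × MRP = 1.0553% + 0.8085 × 8.0849% = 7.59%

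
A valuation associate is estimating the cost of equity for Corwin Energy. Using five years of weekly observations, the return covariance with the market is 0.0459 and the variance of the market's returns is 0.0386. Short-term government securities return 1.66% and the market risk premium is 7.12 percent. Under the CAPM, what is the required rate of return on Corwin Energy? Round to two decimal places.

10.13%

β = Cov(R_i, R_m) / Var(R_m) = 0.0459 / 0.0386 = 1.1891
E(R) = R_f + β × MRP = 1.66% + 1.1891 × 7.12% = 10.13%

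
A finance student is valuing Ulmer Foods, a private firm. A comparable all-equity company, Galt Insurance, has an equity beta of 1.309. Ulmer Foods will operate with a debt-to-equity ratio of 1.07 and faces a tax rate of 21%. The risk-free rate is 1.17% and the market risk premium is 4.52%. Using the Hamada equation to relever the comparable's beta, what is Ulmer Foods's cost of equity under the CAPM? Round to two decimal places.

β_L = β_U × [1 + (1 − t)(D/E)] = 1.309 × [1 + (1 − 0.21) × 1.07]
    = 1.309 × [1 + 0.79 × 1.07] = 1.309 × 1.8453 = 2.4155
E(R) = R_f + β_L × MRP = 1.17% + 2.4155 × 4.52% = 12.09%

12.09%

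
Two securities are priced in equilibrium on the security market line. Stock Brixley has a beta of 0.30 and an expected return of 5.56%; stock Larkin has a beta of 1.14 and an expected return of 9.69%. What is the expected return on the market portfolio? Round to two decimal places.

Both satisfy E(R) = R_f + β·MRP, so the slope of the SML is
MRP = (9.69% − 5.56%) / (1.14 − 0.30) = 4.13% / 0.84 = 4.9167%
R_f = E(R_Brixley) − β_Brixley·MRP = 5.56% − 0.30 × 4.9167% = 4.0850%
E(R_m) = R_f + MRP = 4.0850% + 4.9167% = 9.00%

9.00%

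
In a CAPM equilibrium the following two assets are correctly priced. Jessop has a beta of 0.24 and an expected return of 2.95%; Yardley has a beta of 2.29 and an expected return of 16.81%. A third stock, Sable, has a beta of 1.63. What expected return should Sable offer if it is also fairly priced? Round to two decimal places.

12.35%

MRP (SML slope) = (16.81% − 2.95%) / (2.29 − 0.24) = 13.86% / 2.05 = 6.7610%
R_f (intercept) = 2.95% − 0.24 × 6.7610% = 1.3274%
E(R_Sable) = R_f + β × MRP = 1.3274% + 1.63 × 6.7610% = 12.35%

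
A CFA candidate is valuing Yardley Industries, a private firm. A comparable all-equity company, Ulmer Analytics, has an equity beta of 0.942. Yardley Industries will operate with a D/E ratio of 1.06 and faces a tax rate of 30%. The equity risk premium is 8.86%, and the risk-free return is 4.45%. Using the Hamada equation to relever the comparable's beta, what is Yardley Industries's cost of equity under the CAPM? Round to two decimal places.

β_L = β_U × [1 + (1 − t)(D/E)] = 0.942 × [1 + (1 − 0.30) × 1.06]
    = 0.942 × [1 + 0.70 × 1.06] = 0.942 × 1.7420 = 1.6410
E(R) = R_f + β_L × MRP = 4.45% + 1.6410 × 8.86% = 18.99%

18.99%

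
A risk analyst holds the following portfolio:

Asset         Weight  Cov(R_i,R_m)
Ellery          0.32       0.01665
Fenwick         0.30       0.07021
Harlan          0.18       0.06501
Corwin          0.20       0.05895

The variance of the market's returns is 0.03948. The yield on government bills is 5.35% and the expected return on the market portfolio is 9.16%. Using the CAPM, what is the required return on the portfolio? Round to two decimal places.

β_Ellery = 0.01665 / 0.03948 = 0.4217
β_Fenwick = 0.07021 / 0.03948 = 1.7784
β_Harlan = 0.06501 / 0.03948 = 1.6467
β_Corwin = 0.05895 / 0.03948 = 1.4932
β_P = Σ w_i β_i = 0.32×0.4217 + 0.30×1.7784 + 0.18×1.6467 + 0.20×1.4932 = 1.2635
MRP = 9.16% − 5.35% = 3.81%
E(R_P) = R_f + β_P × MRP = 5.35% + 1.2635 × 3.81% = 10.16%

10.16%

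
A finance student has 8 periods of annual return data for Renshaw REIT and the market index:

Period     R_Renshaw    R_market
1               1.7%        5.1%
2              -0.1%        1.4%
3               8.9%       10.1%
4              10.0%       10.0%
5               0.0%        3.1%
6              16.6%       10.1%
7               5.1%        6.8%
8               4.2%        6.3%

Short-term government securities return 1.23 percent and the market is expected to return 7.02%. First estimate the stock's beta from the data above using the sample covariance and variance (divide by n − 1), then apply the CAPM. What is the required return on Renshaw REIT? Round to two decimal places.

Mean R_i = (1.7 − 0.1 + 8.9 + 10.0 + 0.0 + 16.6 + 5.1 + 4.2) / 8 = 5.8000%
Mean R_m = (5.1 + 1.4 + 10.1 + 10.0 + 3.1 + 10.1 + 6.8 + 6.3) / 8 = 6.6125%
Σ(R_i − R̄_i)(R_m − R̄_m) = 120.4000  ⇒  Cov = 120.4000 / 7 = 17.2000
Σ(R_m − R̄_m)² = 77.7288  ⇒  Var(R_m) = 77.7288 / 7 = 11.1041
β = Cov / Var(R_m) = 17.2000 / 11.1041 = 1.5490
MRP = 7.02% − 1.23% = 5.79%
E(R) = R_f + β × MRP = 1.23% + 1.5490 × 5.79% = 10.20%

10.20%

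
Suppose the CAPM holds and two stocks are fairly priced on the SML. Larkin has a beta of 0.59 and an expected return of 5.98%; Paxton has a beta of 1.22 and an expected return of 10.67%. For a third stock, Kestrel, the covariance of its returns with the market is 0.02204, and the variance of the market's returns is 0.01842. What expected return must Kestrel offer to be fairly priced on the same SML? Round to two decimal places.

10.50%

MRP = (10.67% − 5.98%) / (1.22 − 0.59) = 7.4444%
R_f = 5.98% − 0.59 × 7.4444% = 1.5878%
β_Kestrel = Cov / Var(R_m) = 0.02204 / 0.01842 = 1.1965
E(R_Kestrel) = R_f + β × MRP = 1.5878% + 1.1965 × 7.4444% = 10.50%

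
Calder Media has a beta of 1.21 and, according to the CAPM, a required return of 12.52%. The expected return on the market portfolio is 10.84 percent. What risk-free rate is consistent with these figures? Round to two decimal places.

E(R) = R_f + β(E(R_m) − R_f) = R_f(1 − β) + β·E(R_m)
12.52% = R_f × (1 − 1.21) + 1.21 × 10.84%
12.52% = R_f × -0.21 + 13.1164%
R_f = (12.52% − 13.1164%) / -0.21 = 2.84%

2.84%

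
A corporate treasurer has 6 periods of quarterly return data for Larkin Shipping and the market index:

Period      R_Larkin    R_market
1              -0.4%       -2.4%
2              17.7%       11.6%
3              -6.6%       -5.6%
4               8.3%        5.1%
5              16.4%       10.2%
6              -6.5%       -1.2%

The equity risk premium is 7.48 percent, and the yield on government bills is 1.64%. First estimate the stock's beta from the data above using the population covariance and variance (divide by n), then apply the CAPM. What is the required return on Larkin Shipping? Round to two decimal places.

12.83%

Mean R_i = (-0.4 + 17.7 − 6.6 + 8.3 + 16.4 − 6.5) / 6 = 4.8167%
Mean R_m = (-2.4 + 11.6 − 5.6 + 5.1 + 10.2 − 1.2) / 6 = 2.9500%
Σ(R_i − R̄_i)(R_m − R̄_m) = 375.3950  ⇒  Cov = 375.3950 / 6 = 62.5658
Σ(R_m − R̄_m)² = 250.9550  ⇒  Var(R_m) = 250.9550 / 6 = 41.8258
β = Cov / Var(R_m) = 62.5658 / 41.8258 = 1.4959
E(R) = R_f + β × MRP = 1.64% + 1.4959 × 7.48% = 12.83%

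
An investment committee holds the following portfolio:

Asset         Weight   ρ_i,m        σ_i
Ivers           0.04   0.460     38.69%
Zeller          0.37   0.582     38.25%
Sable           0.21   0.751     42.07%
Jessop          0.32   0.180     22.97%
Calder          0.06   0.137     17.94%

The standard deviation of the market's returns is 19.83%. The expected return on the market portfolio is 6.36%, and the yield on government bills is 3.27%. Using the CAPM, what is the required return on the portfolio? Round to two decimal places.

5.93%

β_Ivers = 0.460 × 38.69% / 19.83% = 0.8975
β_Zeller = 0.582 × 38.25% / 19.83% = 1.1226
β_Sable = 0.751 × 42.07% / 19.83% = 1.5933
β_Jessop = 0.180 × 22.97% / 19.83% = 0.2085
β_Calder = 0.137 × 17.94% / 19.83% = 0.1239
β_P = Σ w_i β_i = 0.04×0.8975 + 0.37×1.1226 + 0.21×1.5933 + 0.32×0.2085 + 0.06×0.1239 = 0.8600
MRP = 6.36% − 3.27% = 3.09%
E(R_P) = R_f + β_P × MRP = 3.27% + 0.8600 × 3.09% = 5.93%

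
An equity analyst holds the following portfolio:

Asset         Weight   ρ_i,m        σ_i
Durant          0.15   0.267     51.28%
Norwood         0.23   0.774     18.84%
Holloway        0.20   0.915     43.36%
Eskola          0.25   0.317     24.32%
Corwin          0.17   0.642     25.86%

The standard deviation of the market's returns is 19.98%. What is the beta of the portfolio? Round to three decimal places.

0.906

β_Durant = 0.267 × 51.28% / 19.98% = 0.6853
β_Norwood = 0.774 × 18.84% / 19.98% = 0.7298
β_Holloway = 0.915 × 43.36% / 19.98% = 1.9857
β_Eskola = 0.317 × 24.32% / 19.98% = 0.3859
β_Corwin = 0.642 × 25.86% / 19.98% = 0.8309
β_P = Σ w_i β_i = 0.15×0.6853 + 0.23×0.7298 + 0.20×1.9857 + 0.25×0.3859 + 0.17×0.8309 = 0.9055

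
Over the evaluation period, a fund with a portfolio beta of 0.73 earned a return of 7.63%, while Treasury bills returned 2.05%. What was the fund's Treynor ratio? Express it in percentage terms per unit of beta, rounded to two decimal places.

7.64%

Treynor = (R_P − R_f) / β_P = (7.63% − 2.05%) / 0.7300 = 5.58% / 0.7300 = 7.64%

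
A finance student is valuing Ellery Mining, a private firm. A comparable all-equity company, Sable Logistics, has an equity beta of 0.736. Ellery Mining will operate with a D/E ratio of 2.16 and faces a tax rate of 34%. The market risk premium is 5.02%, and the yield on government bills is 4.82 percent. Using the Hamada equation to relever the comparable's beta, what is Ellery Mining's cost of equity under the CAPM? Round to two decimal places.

13.78%

β_L = β_U × [1 + (1 − t)(D/E)] = 0.736 × [1 + (1 − 0.34) × 2.16]
    = 0.736 × [1 + 0.66 × 2.16] = 0.736 × 2.4256 = 1.7852
E(R) = R_f + β_L × MRP = 4.82% + 1.7852 × 5.02% = 13.78%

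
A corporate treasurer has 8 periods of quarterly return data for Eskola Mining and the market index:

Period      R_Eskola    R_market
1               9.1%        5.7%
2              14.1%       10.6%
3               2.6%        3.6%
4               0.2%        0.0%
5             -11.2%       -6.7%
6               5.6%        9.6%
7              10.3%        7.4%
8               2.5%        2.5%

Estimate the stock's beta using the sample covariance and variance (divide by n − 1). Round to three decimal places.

Mean R_i = (9.1 + 14.1 + 2.6 + 0.2 − 11.2 + 5.6 + 10.3 + 2.5) / 8 = 4.1500%
Mean R_m = (5.7 + 10.6 + 3.6 + 0.0 − 6.7 + 9.6 + 7.4 + 2.5) / 8 = 4.0875%
Σ(R_i − R̄_i)(R_m − R̄_m) = 286.2550  ⇒  Cov = 286.2550 / 7 = 40.8936
Σ(R_m − R̄_m)² = 222.2088  ⇒  Var(R_m) = 222.2088 / 7 = 31.7441
β = Cov / Var(R_m) = 40.8936 / 31.7441 = 1.2882

1.288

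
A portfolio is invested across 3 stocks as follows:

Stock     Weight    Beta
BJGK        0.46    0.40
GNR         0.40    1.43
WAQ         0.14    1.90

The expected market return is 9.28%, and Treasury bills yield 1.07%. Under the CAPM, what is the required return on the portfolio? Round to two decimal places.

9.46%

β_P = Σ w_i β_i = 0.46×0.40 + 0.40×1.43 + 0.14×1.90 = 1.0220
MRP = 9.28% − 1.07% = 8.21%
E(R_P) = R_f + β_P × MRP = 1.07% + 1.0220 × 8.21% = 9.46%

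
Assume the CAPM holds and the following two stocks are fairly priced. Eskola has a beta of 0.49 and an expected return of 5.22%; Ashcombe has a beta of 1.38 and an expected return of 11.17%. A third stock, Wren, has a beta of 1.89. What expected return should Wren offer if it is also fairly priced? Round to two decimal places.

14.58%

MRP (SML slope) = (11.17% − 5.22%) / (1.38 − 0.49) = 5.95% / 0.89 = 6.6854%
R_f (intercept) = 5.22% − 0.49 × 6.6854% = 1.9442%
E(R_Wren) = R_f + β × MRP = 1.9442% + 1.89 × 6.6854% = 14.58%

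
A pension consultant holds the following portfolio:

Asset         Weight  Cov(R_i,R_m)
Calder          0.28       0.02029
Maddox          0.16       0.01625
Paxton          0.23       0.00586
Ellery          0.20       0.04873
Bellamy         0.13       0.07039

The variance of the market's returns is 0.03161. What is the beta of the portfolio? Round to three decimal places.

β_Calder = 0.02029 / 0.03161 = 0.6419
β_Maddox = 0.01625 / 0.03161 = 0.5141
β_Paxton = 0.00586 / 0.03161 = 0.1854
β_Ellery = 0.04873 / 0.03161 = 1.5416
β_Bellamy = 0.07039 / 0.03161 = 2.2268
β_P = Σ w_i β_i = 0.28×0.6419 + 0.16×0.5141 + 0.23×0.1854 + 0.20×1.5416 + 0.13×2.2268 = 0.9024

0.902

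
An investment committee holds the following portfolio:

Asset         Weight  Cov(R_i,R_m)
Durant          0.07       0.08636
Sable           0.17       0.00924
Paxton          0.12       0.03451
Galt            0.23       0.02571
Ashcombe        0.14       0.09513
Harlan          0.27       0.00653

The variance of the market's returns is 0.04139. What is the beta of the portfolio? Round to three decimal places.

β_Durant = 0.08636 / 0.04139 = 2.0865
β_Sable = 0.00924 / 0.04139 = 0.2232
β_Paxton = 0.03451 / 0.04139 = 0.8338
β_Galt = 0.02571 / 0.04139 = 0.6212
β_Ashcombe = 0.09513 / 0.04139 = 2.2984
β_Harlan = 0.00653 / 0.04139 = 0.1578
β_P = Σ w_i β_i = 0.07×2.0865 + 0.17×0.2232 + 0.12×0.8338 + 0.23×0.6212 + 0.14×2.2984 + 0.27×0.1578 = 0.7913

0.791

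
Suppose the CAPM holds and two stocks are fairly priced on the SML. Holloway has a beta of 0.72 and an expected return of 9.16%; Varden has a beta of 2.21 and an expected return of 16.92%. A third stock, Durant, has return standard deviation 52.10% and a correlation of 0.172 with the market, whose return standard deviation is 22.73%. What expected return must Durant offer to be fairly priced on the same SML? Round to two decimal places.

MRP = (16.92% − 9.16%) / (2.21 − 0.72) = 5.2081%
R_f = 9.16% − 0.72 × 5.2081% = 5.4102%
β_Durant = ρ·σ_i/σ_m = 0.172 × 52.10 / 22.73 = 0.3942
E(R_Durant) = R_f + β × MRP = 5.4102% + 0.3942 × 5.2081% = 7.46%

7.46%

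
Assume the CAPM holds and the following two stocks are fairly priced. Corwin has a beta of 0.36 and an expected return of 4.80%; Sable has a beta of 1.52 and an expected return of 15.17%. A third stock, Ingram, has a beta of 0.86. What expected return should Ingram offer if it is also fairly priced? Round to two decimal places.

MRP (SML slope) = (15.17% − 4.80%) / (1.52 − 0.36) = 10.37% / 1.16 = 8.9397%
R_f (intercept) = 4.80% − 0.36 × 8.9397% = 1.5817%
E(R_Ingram) = R_f + β × MRP = 1.5817% + 0.86 × 8.9397% = 9.27%

9.27%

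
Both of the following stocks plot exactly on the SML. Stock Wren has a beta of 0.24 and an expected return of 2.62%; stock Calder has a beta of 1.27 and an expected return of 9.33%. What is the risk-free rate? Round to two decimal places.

Both satisfy E(R) = R_f + β·MRP, so the slope of the SML is
MRP = (9.33% − 2.62%) / (1.27 − 0.24) = 6.71% / 1.03 = 6.5146%
R_f = E(R_Wren) − β_Wren·MRP = 2.62% − 0.24 × 6.5146% = 1.0565%

1.06%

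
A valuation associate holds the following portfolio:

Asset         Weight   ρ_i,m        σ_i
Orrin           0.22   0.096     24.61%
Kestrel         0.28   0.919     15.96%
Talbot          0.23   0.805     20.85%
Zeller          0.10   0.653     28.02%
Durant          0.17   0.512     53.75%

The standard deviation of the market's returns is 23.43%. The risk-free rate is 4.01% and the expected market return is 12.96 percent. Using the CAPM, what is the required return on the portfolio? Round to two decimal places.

β_Orrin = 0.096 × 24.61% / 23.43% = 0.1008
β_Kestrel = 0.919 × 15.96% / 23.43% = 0.6260
β_Talbot = 0.805 × 20.85% / 23.43% = 0.7164
β_Zeller = 0.653 × 28.02% / 23.43% = 0.7809
β_Durant = 0.512 × 53.75% / 23.43% = 1.1746
β_P = Σ w_i β_i = 0.22×0.1008 + 0.28×0.6260 + 0.23×0.7164 + 0.10×0.7809 + 0.17×1.1746 = 0.6400
MRP = 12.96% − 4.01% = 8.95%
E(R_P) = R_f + β_P × MRP = 4.01% + 0.6400 × 8.95% = 9.74%

9.74%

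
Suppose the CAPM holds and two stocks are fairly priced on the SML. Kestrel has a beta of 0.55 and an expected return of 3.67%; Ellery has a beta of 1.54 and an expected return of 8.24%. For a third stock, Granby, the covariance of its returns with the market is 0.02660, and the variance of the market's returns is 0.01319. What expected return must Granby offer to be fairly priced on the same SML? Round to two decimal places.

MRP = (8.24% − 3.67%) / (1.54 − 0.55) = 4.6162%
R_f = 3.67% − 0.55 × 4.6162% = 1.1311%
β_Granby = Cov / Var(R_m) = 0.02660 / 0.01319 = 2.0167
E(R_Granby) = R_f + β × MRP = 1.1311% + 2.0167 × 4.6162% = 10.44%

10.44%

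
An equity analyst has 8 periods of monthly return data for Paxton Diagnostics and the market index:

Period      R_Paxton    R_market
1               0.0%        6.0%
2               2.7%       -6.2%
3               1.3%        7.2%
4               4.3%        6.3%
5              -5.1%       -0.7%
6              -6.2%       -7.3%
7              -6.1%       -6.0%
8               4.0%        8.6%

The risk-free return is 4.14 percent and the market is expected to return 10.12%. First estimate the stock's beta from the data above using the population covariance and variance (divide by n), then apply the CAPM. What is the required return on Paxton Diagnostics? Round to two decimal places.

Mean R_i = (0.0 + 2.7 + 1.3 + 4.3 − 5.1 − 6.2 − 6.1 + 4.0) / 8 = -0.6375%
Mean R_m = (6.0 − 6.2 + 7.2 + 6.3 − 0.7 − 7.3 − 6.0 + 8.6) / 8 = 0.9875%
Σ(R_i − R̄_i)(R_m − R̄_m) = 144.5763  ⇒  Cov = 144.5763 / 8 = 18.0720
Σ(R_m − R̄_m)² = 321.9088  ⇒  Var(R_m) = 321.9088 / 8 = 40.2386
β = Cov / Var(R_m) = 18.0720 / 40.2386 = 0.4491
MRP = 10.12% − 4.14% = 5.98%
E(R) = R_f + β × MRP = 4.14% + 0.4491 × 5.98% = 6.83%

6.83%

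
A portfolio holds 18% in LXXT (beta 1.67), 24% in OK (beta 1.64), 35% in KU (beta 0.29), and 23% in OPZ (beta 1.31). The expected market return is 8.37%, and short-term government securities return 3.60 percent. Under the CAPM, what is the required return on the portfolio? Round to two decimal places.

8.83%

β_P = Σ w_i β_i = 0.18×1.67 + 0.24×1.64 + 0.35×0.29 + 0.23×1.31 = 1.0970
MRP = 8.37% − 3.60% = 4.77%
E(R_P) = R_f + β_P × MRP = 3.60% + 1.0970 × 4.77% = 8.83%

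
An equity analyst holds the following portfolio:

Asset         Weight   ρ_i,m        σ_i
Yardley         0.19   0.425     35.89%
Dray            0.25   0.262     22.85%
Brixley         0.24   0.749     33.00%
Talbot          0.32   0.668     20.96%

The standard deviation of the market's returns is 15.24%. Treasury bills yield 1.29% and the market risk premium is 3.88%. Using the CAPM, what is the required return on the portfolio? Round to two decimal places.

5.06%

β_Yardley = 0.425 × 35.89% / 15.24% = 1.0009
β_Dray = 0.262 × 22.85% / 15.24% = 0.3928
β_Brixley = 0.749 × 33.00% / 15.24% = 1.6219
β_Talbot = 0.668 × 20.96% / 15.24% = 0.9187
β_P = Σ w_i β_i = 0.19×1.0009 + 0.25×0.3928 + 0.24×1.6219 + 0.32×0.9187 = 0.9716
E(R_P) = R_f + β_P × MRP = 1.29% + 0.9716 × 3.88% = 5.06%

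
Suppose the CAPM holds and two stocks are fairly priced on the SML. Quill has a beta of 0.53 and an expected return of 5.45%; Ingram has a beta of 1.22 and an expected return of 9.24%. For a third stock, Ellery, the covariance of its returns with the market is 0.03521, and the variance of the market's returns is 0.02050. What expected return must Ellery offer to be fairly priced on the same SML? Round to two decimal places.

MRP = (9.24% − 5.45%) / (1.22 − 0.53) = 5.4928%
R_f = 5.45% − 0.53 × 5.4928% = 2.5388%
β_Ellery = Cov / Var(R_m) = 0.03521 / 0.02050 = 1.7176
E(R_Ellery) = R_f + β × MRP = 2.5388% + 1.7176 × 5.4928% = 11.97%

11.97%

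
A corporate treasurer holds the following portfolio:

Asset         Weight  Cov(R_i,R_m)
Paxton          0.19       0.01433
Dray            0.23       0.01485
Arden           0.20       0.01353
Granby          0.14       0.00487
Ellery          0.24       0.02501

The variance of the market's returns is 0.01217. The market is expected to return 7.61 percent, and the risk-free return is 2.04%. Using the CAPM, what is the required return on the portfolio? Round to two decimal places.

β_Paxton = 0.01433 / 0.01217 = 1.1775
β_Dray = 0.01485 / 0.01217 = 1.2202
β_Arden = 0.01353 / 0.01217 = 1.1118
β_Granby = 0.00487 / 0.01217 = 0.4002
β_Ellery = 0.02501 / 0.01217 = 2.0551
β_P = Σ w_i β_i = 0.19×1.1775 + 0.23×1.2202 + 0.20×1.1118 + 0.14×0.4002 + 0.24×2.0551 = 1.2760
MRP = 7.61% − 2.04% = 5.57%
E(R_P) = R_f + β_P × MRP = 2.04% + 1.2760 × 5.57% = 9.15%

9.15%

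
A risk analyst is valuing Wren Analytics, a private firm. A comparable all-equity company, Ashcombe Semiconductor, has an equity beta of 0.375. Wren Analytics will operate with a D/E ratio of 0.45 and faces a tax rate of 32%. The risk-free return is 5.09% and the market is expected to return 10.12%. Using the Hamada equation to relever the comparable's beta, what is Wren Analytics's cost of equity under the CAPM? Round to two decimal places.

7.55%

β_L = β_U × [1 + (1 − t)(D/E)] = 0.375 × [1 + (1 − 0.32) × 0.45]
    = 0.375 × [1 + 0.68 × 0.45] = 0.375 × 1.3060 = 0.4898
MRP = 10.12% − 5.09% = 5.03%
E(R) = R_f + β_L × MRP = 5.09% + 0.4898 × 5.03% = 7.55%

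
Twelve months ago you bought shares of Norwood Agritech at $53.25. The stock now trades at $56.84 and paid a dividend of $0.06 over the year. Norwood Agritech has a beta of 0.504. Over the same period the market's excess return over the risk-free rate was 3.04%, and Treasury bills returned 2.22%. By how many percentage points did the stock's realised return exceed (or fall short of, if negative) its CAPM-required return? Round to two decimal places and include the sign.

Realised HPR = (P1 + D1 − P0) / P0 = (56.84 + 0.06 − 53.25) / 53.25 = 3.65 / 53.25 = 6.8545%
CAPM required = R_f + β·MRP = 2.22% + 0.504 × 3.04% = 3.75216%
α = realised − required = 6.8545% − 3.75216% = +3.10%

+3.10%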